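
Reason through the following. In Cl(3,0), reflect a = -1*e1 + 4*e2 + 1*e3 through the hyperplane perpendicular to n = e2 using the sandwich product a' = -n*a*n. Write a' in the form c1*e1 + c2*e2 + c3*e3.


Reflection formula: a' = -n*a*n, with n = e2 (unit vector, n^2 = 1).
For reflection through hyperplane perp to e2:
The component along e2 flips sign, others stay.
a = (-1, 4, 1)
a' = (-1, -4, 1)
a' = -1*e1 - 4*e2 + 1*e3


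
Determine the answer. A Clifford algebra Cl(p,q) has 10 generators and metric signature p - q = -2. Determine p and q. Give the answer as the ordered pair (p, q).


We need p + q = 10 and p - q = -2.
Adding: 2p = 10 + (-2) = 8, so p = 4.
Then q = 10 - 4 = 6.
(p, q) = (4, 6)


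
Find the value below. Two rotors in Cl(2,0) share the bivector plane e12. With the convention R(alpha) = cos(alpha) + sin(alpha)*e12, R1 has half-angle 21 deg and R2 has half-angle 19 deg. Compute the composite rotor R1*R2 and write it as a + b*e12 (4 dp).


Same-plane rotors commute and their half-angles add:
R1*R2 = cos(a1 + a2) + sin(a1 + a2)*e12.
a1 + a2 = 21 + 19 = 40 deg
cos(40 deg) = 0.7660
sin(40 deg) = 0.6428
R1*R2 = 0.7660 + 0.6428*e12


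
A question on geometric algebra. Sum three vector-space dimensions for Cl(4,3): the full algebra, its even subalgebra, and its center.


n = 4 + 3 = 7
Total dim = 2^7 = 128
Even subalgebra dim = 2^6 = 64
n is odd, so center dim = 2
Sum = 128 + 64 + 2 = 194


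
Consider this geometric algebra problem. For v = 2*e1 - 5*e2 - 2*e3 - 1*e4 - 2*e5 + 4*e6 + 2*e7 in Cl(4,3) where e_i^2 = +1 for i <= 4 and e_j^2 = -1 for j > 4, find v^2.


v^2 = sum of c_i^2 * e_i^2
Positive signature terms (e_i^2 = +1): 2^2 + (-5)^2 + (-2)^2 + (-1)^2 = 34
Negative signature terms (e_j^2 = -1): (-2)^2 + 4^2 + 2^2 = 24
v^2 = 34 - 24 = 10


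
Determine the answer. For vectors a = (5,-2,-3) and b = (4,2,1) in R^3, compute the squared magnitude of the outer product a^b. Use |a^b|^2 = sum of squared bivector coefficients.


a wedge b = (a1*b2 - a2*b1)*e12 + (a1*b3 - a3*b1)*e13 + (a2*b3 - a3*b2)*e23
e12 coeff: 5*2 - (-2)*4 = 10 - (-8) = 18
e13 coeff: 5*1 - (-3)*4 = 5 - (-12) = 17
e23 coeff: (-2)*1 - (-3)*2 = -2 - (-6) = 4
|a wedge b|^2 = 18^2 + 17^2 + 4^2
= 324 + 289 + 16
= 629


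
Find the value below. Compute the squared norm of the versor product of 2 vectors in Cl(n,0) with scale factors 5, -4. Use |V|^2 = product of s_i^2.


Each vector v_i has |v_i|^2 = s_i^2
Squared scales: 5^2 = 25, (-4)^2 = 16
|V|^2 = 25 * 16
= 400


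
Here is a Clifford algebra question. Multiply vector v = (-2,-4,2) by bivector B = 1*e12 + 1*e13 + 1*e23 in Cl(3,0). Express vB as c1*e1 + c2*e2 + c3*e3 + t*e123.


vB has grade-1 (vector) and grade-3 (trivector) parts: vB = (v _| B) + (v ^ B).
Vector part <vB>_1:
  e1: -v2*b12 - v3*b13 = -(-4)*(1) - (2)*(1) = 2
  e2: v1*b12 - v3*b23 = (-2)*(1) - (2)*(1) = -4
  e3: v1*b13 + v2*b23 = (-2)*(1) + (-4)*(1) = -6
Trivector part <vB>_3:
  e123: v1*b23 - v2*b13 + v3*b12 = (-2)*(1) - (-4)*(1) + (2)*(1) = 4
vB = 2*e1 - 4*e2 - 6*e3 + 4*e123


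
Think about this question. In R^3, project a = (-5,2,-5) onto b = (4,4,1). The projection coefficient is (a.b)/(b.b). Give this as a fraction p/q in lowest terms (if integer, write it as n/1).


Projection coefficient = (a . b) / (b . b)
a . b = (-5)*4 + 2*4 + (-5)*1
= -20 + 8 + (-5) = -17
b . b = 4^2 + 4^2 + 1^2
= 16 + 16 + 1 = 33
Coefficient = -17/33
In lowest terms: -17/33


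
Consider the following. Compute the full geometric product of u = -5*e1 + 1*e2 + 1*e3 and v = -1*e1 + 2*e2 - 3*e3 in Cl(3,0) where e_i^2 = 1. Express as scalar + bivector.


In Cl(3,0): e_i^2 = 1, e_ie_j = -e_je_i for i != j.
Scalar part = u . v = (-5)*(-1) + 1*2 + 1*(-3)
= 5 + 2 + (-3) = 4
e12 coeff = (-5)*2 - 1*(-1) = -10 - (-1) = -9
e13 coeff = (-5)*(-3) - 1*(-1) = 15 - (-1) = 16
e23 coeff = 1*(-3) - 1*2 = -3 - 2 = -5
uv = 4 - 9*e12 + 16*e13 - 5*e23


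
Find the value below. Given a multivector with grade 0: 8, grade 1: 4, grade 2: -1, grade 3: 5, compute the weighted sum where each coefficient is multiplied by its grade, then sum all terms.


Grade-weighted sum = sum of grade_k * coefficient_k
0*8 = 0
1*4 = 4
2*(-1) = -2
3*5 = 15
Total = 0 + 4 + (-2) + 15 = 17


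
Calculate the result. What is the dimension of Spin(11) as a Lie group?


Spin(n) double-covers SO(n); both have Lie algebra so(n) of dimension n(n-1)/2.
n = 11
n(n-1) = 11 * 10 = 110
dim Spin(11) = 110/2 = 55


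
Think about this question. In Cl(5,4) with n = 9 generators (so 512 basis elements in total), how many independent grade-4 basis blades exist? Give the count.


Number of grade-k basis blades in Cl(p,q) with n = p + q is C(n, k).
n = 5 + 4 = 9
C(9, 4) = 9! / (4! * 5!)
= 362880 / (24 * 120)
= 126


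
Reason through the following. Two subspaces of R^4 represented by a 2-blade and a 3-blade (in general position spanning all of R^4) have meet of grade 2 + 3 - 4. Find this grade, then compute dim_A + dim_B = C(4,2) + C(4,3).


Meet grade = grade(A) + grade(B) - n
= 2 + 3 - 4 = 1
C(4,2) = 6
C(4,3) = 4
dim_A + dim_B = 6 + 4 = 10


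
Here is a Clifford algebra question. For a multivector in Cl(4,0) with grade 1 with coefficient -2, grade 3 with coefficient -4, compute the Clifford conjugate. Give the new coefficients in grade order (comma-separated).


Clifford conjugate sign for grade k: (-1)^(k(k+1)/2)
Grade 1: (-1)^(1*2/2) = (-1)^1 = -1, coeff -2 -> 2
Grade 3: (-1)^(3*4/2) = (-1)^6 = 1, coeff -4 -> -4
Conjugated coefficients: 2, -4


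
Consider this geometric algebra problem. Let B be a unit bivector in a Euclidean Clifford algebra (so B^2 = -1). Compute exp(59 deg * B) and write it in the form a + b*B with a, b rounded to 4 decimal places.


For a unit bivector B with B^2 = -1, the exponential series gives
e^(theta*B) = cos(theta) + sin(theta)*B (the GA analogue of Euler's formula).
theta = 59 degrees = 1.029744 rad
cos(59 deg) = 0.5150
sin(59 deg) = 0.8572
exp(theta*B) = 0.5150 + 0.8572*B


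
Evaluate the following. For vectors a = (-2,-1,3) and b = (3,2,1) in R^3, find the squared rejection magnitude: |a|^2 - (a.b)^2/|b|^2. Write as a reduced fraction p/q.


|a|^2 = (-2)^2 + (-1)^2 + 3^2 = 14
|b|^2 = 3^2 + 2^2 + 1^2 = 14
a . b = (-2)*3 + (-1)*2 + 3*1 = -5
(a.b)^2 = (-5)^2 = 25
|rej|^2 = 14 - 25/14
= (196 - 25)/14
= 171/14
In lowest terms: 171/14


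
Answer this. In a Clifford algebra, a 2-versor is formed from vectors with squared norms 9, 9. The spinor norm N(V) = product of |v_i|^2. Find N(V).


Spinor norm N(V) = |v1|^2 * |v2|^2 * ... * |v2|^2
= 9 * 9
Running product: 9, 81
N(V) = 81


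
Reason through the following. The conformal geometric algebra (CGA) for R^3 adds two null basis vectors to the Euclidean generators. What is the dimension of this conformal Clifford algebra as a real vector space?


The conformal model of R^3 uses Cl(4,1): the 3 Euclidean generators plus two extra orthogonal generators e+ (e+^2 = +1) and e- (e-^2 = -1), from which the null vectors e0, einf are built.
Number of generators m = 3 + 2 = 5.
dim Cl(p,q) = 2^m = 2^5 = 32


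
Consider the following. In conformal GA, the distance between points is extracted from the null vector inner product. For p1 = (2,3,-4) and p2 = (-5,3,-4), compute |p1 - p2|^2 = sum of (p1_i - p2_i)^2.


p1 - p2 = (7, 0, 0)
|p1 - p2|^2 = 7^2 + 0^2 + 0^2
= 49 + 0 + 0
= 49


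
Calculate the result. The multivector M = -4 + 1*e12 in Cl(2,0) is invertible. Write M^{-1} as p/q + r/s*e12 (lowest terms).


M = -4 + 1*e12, where e12^2 = -1.
Since M commutes with its reverse ~M = a - b*e12, M * ~M = a^2 - b^2*e12^2 = a^2 + b^2.
So M^{-1} = ~M / (a^2 + b^2) = (a - b*e12)/(a^2 + b^2).
a^2 + b^2 = 16 + 1 = 17
Scalar part = -4/17 = -4/17
Bivector coeff = -1/17 = -1/17
M^{-1} = -4/17 - 1/17*e12


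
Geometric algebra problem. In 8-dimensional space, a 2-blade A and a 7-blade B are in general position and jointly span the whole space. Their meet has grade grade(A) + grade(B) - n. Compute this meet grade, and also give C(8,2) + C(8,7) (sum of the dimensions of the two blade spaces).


Meet grade = grade(A) + grade(B) - n
= 2 + 7 - 8 = 1
C(8,2) = 28
C(8,7) = 8
dim_A + dim_B = 28 + 8 = 36


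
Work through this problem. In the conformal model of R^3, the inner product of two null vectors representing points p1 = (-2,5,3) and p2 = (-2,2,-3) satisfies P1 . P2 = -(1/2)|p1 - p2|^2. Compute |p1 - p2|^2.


p1 - p2 = (0, 3, 6)
|p1 - p2|^2 = 0^2 + 3^2 + 6^2
= 0 + 9 + 36
= 45


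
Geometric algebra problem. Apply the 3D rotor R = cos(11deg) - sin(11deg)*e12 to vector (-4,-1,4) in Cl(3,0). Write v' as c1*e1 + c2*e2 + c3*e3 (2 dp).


Rotor R = cos(11deg) - sin(11deg)*e12
Rotation angle theta = 2 * 11 = 22 degrees in the e12 plane (e1 -> e2).
The component perpendicular to the plane (e3) is invariant: v'_3 = v3 = 4.00
cos(22deg) = 0.9272, sin(22deg) = 0.3746
v'_1 = v1*cos(theta) - v2*sin(theta) = -4*0.9272 - (-1)*0.3746 = -3.33
v'_2 = v1*sin(theta) + v2*cos(theta) = -4*0.3746 + (-1)*0.9272 = -2.43
v' = -3.33*e1 - 2.43*e2 + 4.00*e3


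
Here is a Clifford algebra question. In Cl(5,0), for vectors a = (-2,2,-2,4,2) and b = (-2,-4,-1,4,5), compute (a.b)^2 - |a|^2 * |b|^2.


a . b = (-2)*(-2) + 2*(-4) + (-2)*(-1) + 4*4 + 2*5
= 4 + (-8) + 2 + 16 + 10 = 24
|a|^2 = (-2)^2 + 2^2 + (-2)^2 + 4^2 + 2^2 = 32
|b|^2 = (-2)^2 + (-4)^2 + (-1)^2 + 4^2 + 5^2 = 62
(a.b)^2 = 24^2 = 576
|a|^2 * |b|^2 = 32 * 62 = 1984
Result = 576 - 1984 = -1408


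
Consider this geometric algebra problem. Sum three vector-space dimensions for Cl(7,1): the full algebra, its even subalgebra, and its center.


n = 7 + 1 = 8
Total dim = 2^8 = 256
Even subalgebra dim = 2^7 = 128
n is even, so center dim = 1
Sum = 256 + 128 + 1 = 385


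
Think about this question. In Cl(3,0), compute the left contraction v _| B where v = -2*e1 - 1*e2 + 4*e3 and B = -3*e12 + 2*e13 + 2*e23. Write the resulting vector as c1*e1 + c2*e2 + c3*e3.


Left contraction v _| B = <vB>_1 (grade-1 part of the geometric product vB).
Using e1_|e12 = e2, e2_|e12 = -e1, e1_|e13 = e3, e3_|e13 = -e1, e2_|e23 = e3, e3_|e23 = -e2:
e1 coeff: -v2*b12 - v3*b13 = -(-1)*(-3) - (4)*(2) = -11
e2 coeff: v1*b12 - v3*b23 = (-2)*(-3) - (4)*(2) = -2
e3 coeff: v1*b13 + v2*b23 = (-2)*(2) + (-1)*(2) = -6
v _| B = -11*e1 - 2*e2 - 6*e3


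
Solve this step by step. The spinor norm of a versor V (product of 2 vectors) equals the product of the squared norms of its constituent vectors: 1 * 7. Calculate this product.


Spinor norm N(V) = |v1|^2 * |v2|^2 * ... * |v2|^2
= 1 * 7
Running product: 1, 7
N(V) = 7


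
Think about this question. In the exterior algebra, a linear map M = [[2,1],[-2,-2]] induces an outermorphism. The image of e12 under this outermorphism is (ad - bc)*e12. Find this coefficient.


The outermorphism of a linear map f sends e1^e2 to f(e1)^f(e2).
f(e1) = 2*e1 - 2*e2
f(e2) = 1*e1 - 2*e2
f(e1) ^ f(e2) = (2*e1 - 2*e2) ^ (1*e1 - 2*e2)
= 2*(-2)*e12 + (-2)*1*e21
= (-4 - (-2))*e12
= -2*e12
Coefficient = -2


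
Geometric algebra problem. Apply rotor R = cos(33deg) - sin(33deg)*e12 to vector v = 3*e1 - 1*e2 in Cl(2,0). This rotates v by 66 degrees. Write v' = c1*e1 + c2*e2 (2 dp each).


Rotor R = cos(33deg) - sin(33deg)*e12
Rotation angle theta = 2 * 33 = 66 degrees
v' = R*v*~R rotates v by theta.
cos(66deg) = 0.4067, sin(66deg) = 0.9135
v'_1 = 3*cos(66deg) - (-1)*sin(66deg)
= 3*0.4067 - (-1)*0.9135
= 2.13
v'_2 = 3*sin(66deg) + (-1)*cos(66deg)
= 3*0.9135 + (-1)*0.4067
= 2.33
v' = 2.13*e1 + 2.33*e2


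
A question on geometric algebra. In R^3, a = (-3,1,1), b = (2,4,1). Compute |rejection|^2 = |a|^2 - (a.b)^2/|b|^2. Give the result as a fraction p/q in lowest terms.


|a|^2 = (-3)^2 + 1^2 + 1^2 = 11
|b|^2 = 2^2 + 4^2 + 1^2 = 21
a . b = (-3)*2 + 1*4 + 1*1 = -1
(a.b)^2 = (-1)^2 = 1
|rej|^2 = 11 - 1/21
= (231 - 1)/21
= 230/21
In lowest terms: 230/21


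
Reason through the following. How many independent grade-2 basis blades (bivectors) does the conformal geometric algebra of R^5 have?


The conformal model of R^5 uses Cl(6,1) with m = 5 + 2 = 7 generators.
Number of grade-2 blades = C(m, 2) = C(7, 2)
= 7*6/2 = 21


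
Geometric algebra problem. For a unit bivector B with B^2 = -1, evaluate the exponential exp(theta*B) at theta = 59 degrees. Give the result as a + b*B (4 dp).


For a unit bivector B with B^2 = -1, the exponential series gives
e^(theta*B) = cos(theta) + sin(theta)*B (the GA analogue of Euler's formula).
theta = 59 degrees = 1.029744 rad
cos(59 deg) = 0.5150
sin(59 deg) = 0.8572
exp(theta*B) = 0.5150 + 0.8572*B


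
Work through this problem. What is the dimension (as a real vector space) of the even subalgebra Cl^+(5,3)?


Even subalgebra dimension = 2^(n-1)
n = 5 + 3 = 8
2^(8 - 1) = 2^7 = 128
Verification: sum of C(8,k) for even k = 1 + 28 + 70 + 28 + 1 = 128
Result = 128


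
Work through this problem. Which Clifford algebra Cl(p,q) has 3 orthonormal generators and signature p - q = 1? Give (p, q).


We need p + q = 3 and p - q = 1.
Adding: 2p = 3 + 1 = 4, so p = 2.
Then q = 3 - 2 = 1.
(p, q) = (2, 1)


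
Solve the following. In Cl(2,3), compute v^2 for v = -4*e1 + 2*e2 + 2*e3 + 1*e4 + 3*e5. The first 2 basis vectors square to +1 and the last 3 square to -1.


v^2 = sum of c_i^2 * e_i^2
Positive signature terms (e_i^2 = +1): (-4)^2 + 2^2 = 20
Negative signature terms (e_j^2 = -1): 2^2 + 1^2 + 3^2 = 14
v^2 = 20 - 14 = 6


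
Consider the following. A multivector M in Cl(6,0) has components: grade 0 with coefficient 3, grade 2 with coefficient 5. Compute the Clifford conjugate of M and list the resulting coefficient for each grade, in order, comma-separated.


Clifford conjugate sign for grade k: (-1)^(k(k+1)/2)
Grade 0: (-1)^(0*1/2) = (-1)^0 = 1, coeff 3 -> 3
Grade 2: (-1)^(2*3/2) = (-1)^3 = -1, coeff 5 -> -5
Conjugated coefficients: 3, -5


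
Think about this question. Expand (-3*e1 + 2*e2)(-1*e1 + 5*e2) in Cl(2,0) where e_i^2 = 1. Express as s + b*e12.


Expand: (-3*e1 + 2*e2)(-1*e1 + 5*e2)
= (-3)*(-1)*e1e1 + (-3)*5*e1e2 + 2*(-1)*e2e1 + 2*5*e2e2
Using e1^2 = e2^2 = 1, e2e1 = -e1e2:
Scalar part s = (-3)*(-1) + 2*5 = 3 + 10 = 13
Bivector part b = (-3)*5 - 2*(-1) = -15 - (-2) = -13
uv = 13 - 13*e12


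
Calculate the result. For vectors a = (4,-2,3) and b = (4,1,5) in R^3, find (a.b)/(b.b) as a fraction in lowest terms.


Projection coefficient = (a . b) / (b . b)
a . b = 4*4 + (-2)*1 + 3*5
= 16 + (-2) + 15 = 29
b . b = 4^2 + 1^2 + 5^2
= 16 + 1 + 25 = 42
Coefficient = 29/42
In lowest terms: 29/42


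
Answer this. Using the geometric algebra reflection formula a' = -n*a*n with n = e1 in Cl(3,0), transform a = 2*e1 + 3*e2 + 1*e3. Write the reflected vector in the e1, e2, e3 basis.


Reflection formula: a' = -n*a*n, with n = e1 (unit vector, n^2 = 1).
For reflection through hyperplane perp to e1:
The component along e1 flips sign, others stay.
a = (2, 3, 1)
a' = (-2, 3, 1)
a' = -2*e1 + 3*e2 + 1*e3


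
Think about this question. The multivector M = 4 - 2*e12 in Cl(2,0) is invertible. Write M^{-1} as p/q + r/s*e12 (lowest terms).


M = 4 - 2*e12, where e12^2 = -1.
Since M commutes with its reverse ~M = a - b*e12, M * ~M = a^2 - b^2*e12^2 = a^2 + b^2.
So M^{-1} = ~M / (a^2 + b^2) = (a - b*e12)/(a^2 + b^2).
a^2 + b^2 = 16 + 4 = 20
Scalar part = 4/20 = 1/5
Bivector coeff = 2/20 = 1/10
M^{-1} = 1/5 + 1/10*e12


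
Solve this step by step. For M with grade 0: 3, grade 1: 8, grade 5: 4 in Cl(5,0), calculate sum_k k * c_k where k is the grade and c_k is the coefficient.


Grade-weighted sum = sum of grade_k * coefficient_k
0*3 = 0
1*8 = 8
5*4 = 20
Total = 0 + 8 + 20 = 28


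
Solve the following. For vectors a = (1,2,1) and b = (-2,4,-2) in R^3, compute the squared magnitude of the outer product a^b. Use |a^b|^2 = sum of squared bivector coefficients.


a wedge b = (a1*b2 - a2*b1)*e12 + (a1*b3 - a3*b1)*e13 + (a2*b3 - a3*b2)*e23
e12 coeff: 1*4 - 2*(-2) = 4 - (-4) = 8
e13 coeff: 1*(-2) - 1*(-2) = -2 - (-2) = 0
e23 coeff: 2*(-2) - 1*4 = -4 - 4 = -8
|a wedge b|^2 = 8^2 + 0^2 + (-8)^2
= 64 + 0 + 64
= 128


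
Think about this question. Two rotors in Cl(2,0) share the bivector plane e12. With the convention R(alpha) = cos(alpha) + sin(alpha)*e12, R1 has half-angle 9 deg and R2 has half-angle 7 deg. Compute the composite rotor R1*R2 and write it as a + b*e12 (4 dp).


Same-plane rotors commute and their half-angles add:
R1*R2 = cos(a1 + a2) + sin(a1 + a2)*e12.
a1 + a2 = 9 + 7 = 16 deg
cos(16 deg) = 0.9613
sin(16 deg) = 0.2756
R1*R2 = 0.9613 + 0.2756*e12


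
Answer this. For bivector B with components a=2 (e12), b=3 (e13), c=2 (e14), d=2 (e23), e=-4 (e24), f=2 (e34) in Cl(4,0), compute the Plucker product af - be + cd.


Plucker relation: af - be + cd
a*f = 2*2 = 4
b*e = 3*(-4) = -12
c*d = 2*2 = 4
af - be + cd = 4 - (-12) + 4
= 20


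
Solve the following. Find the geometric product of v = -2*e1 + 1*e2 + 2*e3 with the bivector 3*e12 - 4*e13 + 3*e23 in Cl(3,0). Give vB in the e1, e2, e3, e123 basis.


vB has grade-1 (vector) and grade-3 (trivector) parts: vB = (v _| B) + (v ^ B).
Vector part <vB>_1:
  e1: -v2*b12 - v3*b13 = -(1)*(3) - (2)*(-4) = 5
  e2: v1*b12 - v3*b23 = (-2)*(3) - (2)*(3) = -12
  e3: v1*b13 + v2*b23 = (-2)*(-4) + (1)*(3) = 11
Trivector part <vB>_3:
  e123: v1*b23 - v2*b13 + v3*b12 = (-2)*(3) - (1)*(-4) + (2)*(3) = 4
vB = 5*e1 - 12*e2 + 11*e3 + 4*e123


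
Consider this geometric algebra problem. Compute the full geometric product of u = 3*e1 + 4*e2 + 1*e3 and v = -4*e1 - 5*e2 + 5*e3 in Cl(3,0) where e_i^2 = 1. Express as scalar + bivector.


In Cl(3,0): e_i^2 = 1, e_ie_j = -e_je_i for i != j.
Scalar part = u . v = 3*(-4) + 4*(-5) + 1*5
= -12 + (-20) + 5 = -27
e12 coeff = 3*(-5) - 4*(-4) = -15 - (-16) = 1
e13 coeff = 3*5 - 1*(-4) = 15 - (-4) = 19
e23 coeff = 4*5 - 1*(-5) = 20 - (-5) = 25
uv = -27 + 1*e12 + 19*e13 + 25*e23


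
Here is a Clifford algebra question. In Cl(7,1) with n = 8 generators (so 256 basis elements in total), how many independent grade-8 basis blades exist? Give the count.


Number of grade-k basis blades in Cl(p,q) with n = p + q is C(n, k).
n = 7 + 1 = 8
C(8, 8) = 8! / (8! * 0!)
= 40320 / (40320 * 1)
= 1


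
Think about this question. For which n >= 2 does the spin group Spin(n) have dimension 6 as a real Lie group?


dim Spin(n) = dim so(n) = n(n-1)/2.
Solve n(n-1)/2 = 6, i.e. n^2 - n - 12 = 0.
Discriminant = 1 + 8*6 = 49
n = (1 + sqrt(49))/2 = (1 + 7)/2 = 4


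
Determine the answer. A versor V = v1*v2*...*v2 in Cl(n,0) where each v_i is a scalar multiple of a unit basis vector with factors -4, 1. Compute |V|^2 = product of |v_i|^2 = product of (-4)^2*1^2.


Each vector v_i has |v_i|^2 = s_i^2
Squared scales: (-4)^2 = 16, 1^2 = 1
|V|^2 = 16 * 1
= 16


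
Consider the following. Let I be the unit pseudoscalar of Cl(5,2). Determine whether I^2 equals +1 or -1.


The pseudoscalar I = e1...e_n (product of all n generators) of Cl(p,q) satisfies I^2 = (-1)^(q + n(n-1)/2).
p = 5, q = 2, n = p + q = 7
n(n-1)/2 = 7 * 6 / 2 = 21
Exponent = q + n(n-1)/2 = 2 + 21 = 23
I^2 = (-1)^23 = -1


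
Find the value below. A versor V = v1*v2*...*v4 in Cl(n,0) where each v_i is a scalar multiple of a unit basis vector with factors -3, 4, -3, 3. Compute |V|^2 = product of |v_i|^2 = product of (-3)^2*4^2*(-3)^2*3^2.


Each vector v_i has |v_i|^2 = s_i^2
Squared scales: (-3)^2 = 9, 4^2 = 16, (-3)^2 = 9, 3^2 = 9
|V|^2 = 9 * 16 * 9 * 9
= 11664


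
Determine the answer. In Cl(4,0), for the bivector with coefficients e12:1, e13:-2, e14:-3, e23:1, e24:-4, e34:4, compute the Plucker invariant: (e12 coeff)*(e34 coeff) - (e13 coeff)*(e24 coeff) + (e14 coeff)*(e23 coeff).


Plucker relation: af - be + cd
a*f = 1*4 = 4
b*e = (-2)*(-4) = 8
c*d = (-3)*1 = -3
af - be + cd = 4 - 8 + (-3)
= -7


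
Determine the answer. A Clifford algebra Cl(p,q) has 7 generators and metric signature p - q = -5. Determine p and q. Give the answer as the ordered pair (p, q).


We need p + q = 7 and p - q = -5.
Adding: 2p = 7 + (-5) = 2, so p = 1.
Then q = 7 - 1 = 6.
(p, q) = (1, 6)


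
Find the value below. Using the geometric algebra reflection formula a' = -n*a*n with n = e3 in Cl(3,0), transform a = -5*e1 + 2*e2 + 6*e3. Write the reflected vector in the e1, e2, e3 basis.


Reflection formula: a' = -n*a*n, with n = e3 (unit vector, n^2 = 1).
For reflection through hyperplane perp to e3:
The component along e3 flips sign, others stay.
a = (-5, 2, 6)
a' = (-5, 2, -6)
a' = -5*e1 + 2*e2 - 6*e3


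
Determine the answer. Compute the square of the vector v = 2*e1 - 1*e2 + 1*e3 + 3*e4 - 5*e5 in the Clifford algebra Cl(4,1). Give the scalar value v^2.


v^2 = sum of c_i^2 * e_i^2
Positive signature terms (e_i^2 = +1): 2^2 + (-1)^2 + 1^2 + 3^2 = 15
Negative signature terms (e_j^2 = -1): (-5)^2 = 25
v^2 = 15 - 25 = -10


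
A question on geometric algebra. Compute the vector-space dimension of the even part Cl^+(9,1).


Even subalgebra dimension = 2^(n-1)
n = 9 + 1 = 10
2^(10 - 1) = 2^9 = 512
Verification: sum of C(10,k) for even k = 1 + 45 + 210 + 210 + 45 + 1 = 512
Result = 512


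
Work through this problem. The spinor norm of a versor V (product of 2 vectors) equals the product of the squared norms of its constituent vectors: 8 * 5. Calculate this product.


Spinor norm N(V) = |v1|^2 * |v2|^2 * ... * |v2|^2
= 8 * 5
Running product: 8, 40
N(V) = 40


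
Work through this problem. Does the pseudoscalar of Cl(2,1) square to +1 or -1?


The pseudoscalar I = e1...e_n (product of all n generators) of Cl(p,q) satisfies I^2 = (-1)^(q + n(n-1)/2).
p = 2, q = 1, n = p + q = 3
n(n-1)/2 = 3 * 2 / 2 = 3
Exponent = q + n(n-1)/2 = 1 + 3 = 4
I^2 = (-1)^4 = +1


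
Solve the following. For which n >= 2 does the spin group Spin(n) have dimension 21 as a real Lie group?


dim Spin(n) = dim so(n) = n(n-1)/2.
Solve n(n-1)/2 = 21, i.e. n^2 - n - 42 = 0.
Discriminant = 1 + 8*21 = 169
n = (1 + sqrt(169))/2 = (1 + 13)/2 = 7


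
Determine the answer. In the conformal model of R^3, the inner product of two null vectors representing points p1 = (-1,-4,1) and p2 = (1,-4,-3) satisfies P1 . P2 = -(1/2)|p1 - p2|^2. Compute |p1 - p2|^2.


p1 - p2 = (-2, 0, 4)
|p1 - p2|^2 = (-2)^2 + 0^2 + 4^2
= 4 + 0 + 16
= 20


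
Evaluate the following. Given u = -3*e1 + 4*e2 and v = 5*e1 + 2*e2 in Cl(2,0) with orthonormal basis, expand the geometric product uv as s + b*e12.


Expand: (-3*e1 + 4*e2)(5*e1 + 2*e2)
= (-3)*5*e1e1 + (-3)*2*e1e2 + 4*5*e2e1 + 4*2*e2e2
Using e1^2 = e2^2 = 1, e2e1 = -e1e2:
Scalar part s = (-3)*5 + 4*2 = -15 + 8 = -7
Bivector part b = (-3)*2 - 4*5 = -6 - 20 = -26
uv = -7 - 26*e12


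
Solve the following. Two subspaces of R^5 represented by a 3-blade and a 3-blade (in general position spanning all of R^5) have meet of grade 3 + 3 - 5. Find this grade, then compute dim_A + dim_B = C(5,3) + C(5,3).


Meet grade = grade(A) + grade(B) - n
= 3 + 3 - 5 = 1
C(5,3) = 10
C(5,3) = 10
dim_A + dim_B = 10 + 10 = 20


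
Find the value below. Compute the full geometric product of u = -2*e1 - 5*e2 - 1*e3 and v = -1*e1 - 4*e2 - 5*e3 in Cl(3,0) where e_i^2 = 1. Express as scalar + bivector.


In Cl(3,0): e_i^2 = 1, e_ie_j = -e_je_i for i != j.
Scalar part = u . v = (-2)*(-1) + (-5)*(-4) + (-1)*(-5)
= 2 + 20 + 5 = 27
e12 coeff = (-2)*(-4) - (-5)*(-1) = 8 - 5 = 3
e13 coeff = (-2)*(-5) - (-1)*(-1) = 10 - 1 = 9
e23 coeff = (-5)*(-5) - (-1)*(-4) = 25 - 4 = 21
uv = 27 + 3*e12 + 9*e13 + 21*e23


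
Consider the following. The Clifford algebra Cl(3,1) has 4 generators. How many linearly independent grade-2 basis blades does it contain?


Number of grade-k basis blades in Cl(p,q) with n = p + q is C(n, k).
n = 3 + 1 = 4
C(4, 2) = 4! / (2! * 2!)
= 24 / (2 * 2)
= 6


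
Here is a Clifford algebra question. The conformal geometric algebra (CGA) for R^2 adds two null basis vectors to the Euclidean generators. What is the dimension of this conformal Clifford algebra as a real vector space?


The conformal model of R^2 uses Cl(3,1): the 2 Euclidean generators plus two extra orthogonal generators e+ (e+^2 = +1) and e- (e-^2 = -1), from which the null vectors e0, einf are built.
Number of generators m = 2 + 2 = 4.
dim Cl(p,q) = 2^m = 2^4 = 16


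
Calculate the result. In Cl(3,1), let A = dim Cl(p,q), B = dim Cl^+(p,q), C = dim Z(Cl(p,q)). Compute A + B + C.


n = 3 + 1 = 4
Total dim = 2^4 = 16
Even subalgebra dim = 2^3 = 8
n is even, so center dim = 1
Sum = 16 + 8 + 1 = 25


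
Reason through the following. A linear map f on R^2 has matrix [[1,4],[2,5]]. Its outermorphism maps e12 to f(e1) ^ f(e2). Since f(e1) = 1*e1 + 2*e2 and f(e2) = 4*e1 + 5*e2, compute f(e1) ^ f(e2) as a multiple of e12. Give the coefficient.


The outermorphism of a linear map f sends e1^e2 to f(e1)^f(e2).
f(e1) = 1*e1 + 2*e2
f(e2) = 4*e1 + 5*e2
f(e1) ^ f(e2) = (1*e1 + 2*e2) ^ (4*e1 + 5*e2)
= 1*5*e12 + 2*4*e21
= (5 - 8)*e12
= -3*e12
Coefficient = -3


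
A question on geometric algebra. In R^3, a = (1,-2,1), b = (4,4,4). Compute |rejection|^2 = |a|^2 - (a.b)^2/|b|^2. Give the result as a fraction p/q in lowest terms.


|a|^2 = 1^2 + (-2)^2 + 1^2 = 6
|b|^2 = 4^2 + 4^2 + 4^2 = 48
a . b = 1*4 + (-2)*4 + 1*4 = 0
(a.b)^2 = 0^2 = 0
|rej|^2 = 6 - 0/48
= (288 - 0)/48
= 288/48
In lowest terms: 6/1


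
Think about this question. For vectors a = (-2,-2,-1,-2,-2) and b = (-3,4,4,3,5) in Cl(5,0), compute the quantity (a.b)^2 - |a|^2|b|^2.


a . b = (-2)*(-3) + (-2)*4 + (-1)*4 + (-2)*3 + (-2)*5
= 6 + (-8) + (-4) + (-6) + (-10) = -22
|a|^2 = (-2)^2 + (-2)^2 + (-1)^2 + (-2)^2 + (-2)^2 = 17
|b|^2 = (-3)^2 + 4^2 + 4^2 + 3^2 + 5^2 = 75
(a.b)^2 = (-22)^2 = 484
|a|^2 * |b|^2 = 17 * 75 = 1275
Result = 484 - 1275 = -791


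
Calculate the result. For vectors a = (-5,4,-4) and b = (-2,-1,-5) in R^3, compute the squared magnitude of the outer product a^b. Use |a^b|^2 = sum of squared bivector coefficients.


a wedge b = (a1*b2 - a2*b1)*e12 + (a1*b3 - a3*b1)*e13 + (a2*b3 - a3*b2)*e23
e12 coeff: (-5)*(-1) - 4*(-2) = 5 - (-8) = 13
e13 coeff: (-5)*(-5) - (-4)*(-2) = 25 - 8 = 17
e23 coeff: 4*(-5) - (-4)*(-1) = -20 - 4 = -24
|a wedge b|^2 = 13^2 + 17^2 + (-24)^2
= 169 + 289 + 576
= 1034


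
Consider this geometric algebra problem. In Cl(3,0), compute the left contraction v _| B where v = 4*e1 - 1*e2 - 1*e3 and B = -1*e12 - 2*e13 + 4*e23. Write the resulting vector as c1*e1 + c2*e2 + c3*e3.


Left contraction v _| B = <vB>_1 (grade-1 part of the geometric product vB).
Using e1_|e12 = e2, e2_|e12 = -e1, e1_|e13 = e3, e3_|e13 = -e1, e2_|e23 = e3, e3_|e23 = -e2:
e1 coeff: -v2*b12 - v3*b13 = -(-1)*(-1) - (-1)*(-2) = -3
e2 coeff: v1*b12 - v3*b23 = (4)*(-1) - (-1)*(4) = 0
e3 coeff: v1*b13 + v2*b23 = (4)*(-2) + (-1)*(4) = -12
v _| B = -3*e1 + 0*e2 - 12*e3


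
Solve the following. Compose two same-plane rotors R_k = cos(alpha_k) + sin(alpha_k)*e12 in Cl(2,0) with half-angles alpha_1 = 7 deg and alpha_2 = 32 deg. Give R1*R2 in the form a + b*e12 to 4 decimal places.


Same-plane rotors commute and their half-angles add:
R1*R2 = cos(a1 + a2) + sin(a1 + a2)*e12.
a1 + a2 = 7 + 32 = 39 deg
cos(39 deg) = 0.7771
sin(39 deg) = 0.6293
R1*R2 = 0.7771 + 0.6293*e12


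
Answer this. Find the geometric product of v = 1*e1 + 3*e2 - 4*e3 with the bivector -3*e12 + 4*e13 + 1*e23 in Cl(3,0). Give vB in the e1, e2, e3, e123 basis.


vB has grade-1 (vector) and grade-3 (trivector) parts: vB = (v _| B) + (v ^ B).
Vector part <vB>_1:
  e1: -v2*b12 - v3*b13 = -(3)*(-3) - (-4)*(4) = 25
  e2: v1*b12 - v3*b23 = (1)*(-3) - (-4)*(1) = 1
  e3: v1*b13 + v2*b23 = (1)*(4) + (3)*(1) = 7
Trivector part <vB>_3:
  e123: v1*b23 - v2*b13 + v3*b12 = (1)*(1) - (3)*(4) + (-4)*(-3) = 1
vB = 25*e1 + 1*e2 + 7*e3 + 1*e123


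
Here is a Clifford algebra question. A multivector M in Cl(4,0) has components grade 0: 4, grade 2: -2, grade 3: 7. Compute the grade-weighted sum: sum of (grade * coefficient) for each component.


Grade-weighted sum = sum of grade_k * coefficient_k
0*4 = 0
2*(-2) = -4
3*7 = 21
Total = 0 + (-4) + 21 = 17


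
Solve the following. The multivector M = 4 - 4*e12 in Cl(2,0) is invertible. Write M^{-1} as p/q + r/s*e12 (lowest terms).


M = 4 - 4*e12, where e12^2 = -1.
Since M commutes with its reverse ~M = a - b*e12, M * ~M = a^2 - b^2*e12^2 = a^2 + b^2.
So M^{-1} = ~M / (a^2 + b^2) = (a - b*e12)/(a^2 + b^2).
a^2 + b^2 = 16 + 16 = 32
Scalar part = 4/32 = 1/8
Bivector coeff = 4/32 = 1/8
M^{-1} = 1/8 + 1/8*e12


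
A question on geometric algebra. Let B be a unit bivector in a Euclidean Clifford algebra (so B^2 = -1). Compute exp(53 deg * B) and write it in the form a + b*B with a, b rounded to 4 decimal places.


For a unit bivector B with B^2 = -1, the exponential series gives
e^(theta*B) = cos(theta) + sin(theta)*B (the GA analogue of Euler's formula).
theta = 53 degrees = 0.925025 rad
cos(53 deg) = 0.6018
sin(53 deg) = 0.7986
exp(theta*B) = 0.6018 + 0.7986*B


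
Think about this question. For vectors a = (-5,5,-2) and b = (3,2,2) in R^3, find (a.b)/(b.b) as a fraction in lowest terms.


Projection coefficient = (a . b) / (b . b)
a . b = (-5)*3 + 5*2 + (-2)*2
= -15 + 10 + (-4) = -9
b . b = 3^2 + 2^2 + 2^2
= 9 + 4 + 4 = 17
Coefficient = -9/17
In lowest terms: -9/17


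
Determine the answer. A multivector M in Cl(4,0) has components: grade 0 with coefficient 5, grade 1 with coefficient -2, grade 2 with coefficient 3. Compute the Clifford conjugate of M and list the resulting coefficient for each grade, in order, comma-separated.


Clifford conjugate sign for grade k: (-1)^(k(k+1)/2)
Grade 0: (-1)^(0*1/2) = (-1)^0 = 1, coeff 5 -> 5
Grade 1: (-1)^(1*2/2) = (-1)^1 = -1, coeff -2 -> 2
Grade 2: (-1)^(2*3/2) = (-1)^3 = -1, coeff 3 -> -3
Conjugated coefficients: 5, 2, -3


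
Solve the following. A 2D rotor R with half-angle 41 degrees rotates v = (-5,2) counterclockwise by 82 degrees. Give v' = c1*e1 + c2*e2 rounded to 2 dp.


Rotor R = cos(41deg) - sin(41deg)*e12
Rotation angle theta = 2 * 41 = 82 degrees
v' = R*v*~R rotates v by theta.
cos(82deg) = 0.1392, sin(82deg) = 0.9903
v'_1 = -5*cos(82deg) - 2*sin(82deg)
= -5*0.1392 - 2*0.9903
= -2.68
v'_2 = -5*sin(82deg) + 2*cos(82deg)
= -5*0.9903 + 2*0.1392
= -4.67
v' = -2.68*e1 - 4.67*e2


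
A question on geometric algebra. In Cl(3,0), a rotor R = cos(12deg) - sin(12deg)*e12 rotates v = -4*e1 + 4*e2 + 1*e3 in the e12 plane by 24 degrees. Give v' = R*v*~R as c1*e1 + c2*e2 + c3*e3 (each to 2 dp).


Rotor R = cos(12deg) - sin(12deg)*e12
Rotation angle theta = 2 * 12 = 24 degrees in the e12 plane (e1 -> e2).
The component perpendicular to the plane (e3) is invariant: v'_3 = v3 = 1.00
cos(24deg) = 0.9135, sin(24deg) = 0.4067
v'_1 = v1*cos(theta) - v2*sin(theta) = -4*0.9135 - 4*0.4067 = -5.28
v'_2 = v1*sin(theta) + v2*cos(theta) = -4*0.4067 + 4*0.9135 = 2.03
v' = -5.28*e1 + 2.03*e2 + 1.00*e3


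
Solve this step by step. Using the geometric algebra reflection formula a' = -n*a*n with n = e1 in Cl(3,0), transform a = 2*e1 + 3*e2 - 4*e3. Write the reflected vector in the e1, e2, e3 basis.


Reflection formula: a' = -n*a*n, with n = e1 (unit vector, n^2 = 1).
For reflection through hyperplane perp to e1:
The component along e1 flips sign, others stay.
a = (2, 3, -4)
a' = (-2, 3, -4)
a' = -2*e1 + 3*e2 - 4*e3


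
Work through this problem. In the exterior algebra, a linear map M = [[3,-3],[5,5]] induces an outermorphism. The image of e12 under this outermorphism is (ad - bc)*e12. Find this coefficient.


The outermorphism of a linear map f sends e1^e2 to f(e1)^f(e2).
f(e1) = 3*e1 + 5*e2
f(e2) = -3*e1 + 5*e2
f(e1) ^ f(e2) = (3*e1 + 5*e2) ^ (-3*e1 + 5*e2)
= 3*5*e12 + 5*(-3)*e21
= (15 - (-15))*e12
= 30*e12
Coefficient = 30


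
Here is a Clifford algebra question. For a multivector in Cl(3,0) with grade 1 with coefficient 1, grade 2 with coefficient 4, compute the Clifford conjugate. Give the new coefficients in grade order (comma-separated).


Clifford conjugate sign for grade k: (-1)^(k(k+1)/2)
Grade 1: (-1)^(1*2/2) = (-1)^1 = -1, coeff 1 -> -1
Grade 2: (-1)^(2*3/2) = (-1)^3 = -1, coeff 4 -> -4
Conjugated coefficients: -1, -4


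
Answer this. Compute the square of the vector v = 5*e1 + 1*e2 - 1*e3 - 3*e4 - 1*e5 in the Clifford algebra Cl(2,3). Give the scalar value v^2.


v^2 = sum of c_i^2 * e_i^2
Positive signature terms (e_i^2 = +1): 5^2 + 1^2 = 26
Negative signature terms (e_j^2 = -1): (-1)^2 + (-3)^2 + (-1)^2 = 11
v^2 = 26 - 11 = 15


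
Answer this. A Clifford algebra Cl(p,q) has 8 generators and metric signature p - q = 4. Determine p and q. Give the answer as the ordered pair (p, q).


We need p + q = 8 and p - q = 4.
Adding: 2p = 8 + 4 = 12, so p = 6.
Then q = 8 - 6 = 2.
(p, q) = (6, 2)


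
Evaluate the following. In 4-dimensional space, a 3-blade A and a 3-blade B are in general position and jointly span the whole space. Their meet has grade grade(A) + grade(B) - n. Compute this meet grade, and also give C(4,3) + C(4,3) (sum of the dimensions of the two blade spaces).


Meet grade = grade(A) + grade(B) - n
= 3 + 3 - 4 = 2
C(4,3) = 4
C(4,3) = 4
dim_A + dim_B = 4 + 4 = 8


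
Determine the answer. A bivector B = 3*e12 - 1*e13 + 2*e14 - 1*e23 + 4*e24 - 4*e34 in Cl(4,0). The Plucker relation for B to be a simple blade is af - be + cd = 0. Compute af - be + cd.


Plucker relation: af - be + cd
a*f = 3*(-4) = -12
b*e = (-1)*4 = -4
c*d = 2*(-1) = -2
af - be + cd = -12 - (-4) + (-2)
= -10


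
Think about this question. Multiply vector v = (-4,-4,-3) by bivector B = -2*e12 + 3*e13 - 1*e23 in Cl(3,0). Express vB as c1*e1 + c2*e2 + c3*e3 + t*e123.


vB has grade-1 (vector) and grade-3 (trivector) parts: vB = (v _| B) + (v ^ B).
Vector part <vB>_1:
  e1: -v2*b12 - v3*b13 = -(-4)*(-2) - (-3)*(3) = 1
  e2: v1*b12 - v3*b23 = (-4)*(-2) - (-3)*(-1) = 5
  e3: v1*b13 + v2*b23 = (-4)*(3) + (-4)*(-1) = -8
Trivector part <vB>_3:
  e123: v1*b23 - v2*b13 + v3*b12 = (-4)*(-1) - (-4)*(3) + (-3)*(-2) = 22
vB = 1*e1 + 5*e2 - 8*e3 + 22*e123


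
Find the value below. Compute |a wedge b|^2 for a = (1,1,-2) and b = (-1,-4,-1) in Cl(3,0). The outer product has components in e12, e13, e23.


a wedge b = (a1*b2 - a2*b1)*e12 + (a1*b3 - a3*b1)*e13 + (a2*b3 - a3*b2)*e23
e12 coeff: 1*(-4) - 1*(-1) = -4 - (-1) = -3
e13 coeff: 1*(-1) - (-2)*(-1) = -1 - 2 = -3
e23 coeff: 1*(-1) - (-2)*(-4) = -1 - 8 = -9
|a wedge b|^2 = (-3)^2 + (-3)^2 + (-9)^2
= 9 + 9 + 81
= 99


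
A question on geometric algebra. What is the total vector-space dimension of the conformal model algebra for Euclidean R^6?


The conformal model of R^6 uses Cl(7,1): the 6 Euclidean generators plus two extra orthogonal generators e+ (e+^2 = +1) and e- (e-^2 = -1), from which the null vectors e0, einf are built.
Number of generators m = 6 + 2 = 8.
dim Cl(p,q) = 2^m = 2^8 = 256


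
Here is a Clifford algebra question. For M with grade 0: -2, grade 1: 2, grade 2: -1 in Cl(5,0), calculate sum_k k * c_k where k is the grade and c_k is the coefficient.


Grade-weighted sum = sum of grade_k * coefficient_k
0*(-2) = 0
1*2 = 2
2*(-1) = -2
Total = 0 + 2 + (-2) = 0


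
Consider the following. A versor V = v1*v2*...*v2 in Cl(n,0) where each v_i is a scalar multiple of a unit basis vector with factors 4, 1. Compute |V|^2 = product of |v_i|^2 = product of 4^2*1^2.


Each vector v_i has |v_i|^2 = s_i^2
Squared scales: 4^2 = 16, 1^2 = 1
|V|^2 = 16 * 1
= 16


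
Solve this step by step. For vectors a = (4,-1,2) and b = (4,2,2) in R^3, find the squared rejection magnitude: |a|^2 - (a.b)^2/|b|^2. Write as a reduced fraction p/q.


|a|^2 = 4^2 + (-1)^2 + 2^2 = 21
|b|^2 = 4^2 + 2^2 + 2^2 = 24
a . b = 4*4 + (-1)*2 + 2*2 = 18
(a.b)^2 = 18^2 = 324
|rej|^2 = 21 - 324/24
= (504 - 324)/24
= 180/24
In lowest terms: 15/2


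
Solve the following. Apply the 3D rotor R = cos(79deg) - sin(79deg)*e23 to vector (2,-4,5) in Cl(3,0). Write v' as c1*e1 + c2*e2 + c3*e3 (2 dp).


Rotor R = cos(79deg) - sin(79deg)*e23
Rotation angle theta = 2 * 79 = 158 degrees in the e23 plane (e2 -> e3).
The component perpendicular to the plane (e1) is invariant: v'_1 = v1 = 2.00
cos(158deg) = -0.9272, sin(158deg) = 0.3746
v'_2 = v2*cos(theta) - v3*sin(theta) = -4*(-0.9272) - 5*0.3746 = 1.84
v'_3 = v2*sin(theta) + v3*cos(theta) = -4*0.3746 + 5*(-0.9272) = -6.13
v' = 2.00*e1 + 1.84*e2 - 6.13*e3


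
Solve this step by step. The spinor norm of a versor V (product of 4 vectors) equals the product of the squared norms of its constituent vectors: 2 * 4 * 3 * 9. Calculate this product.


Spinor norm N(V) = |v1|^2 * |v2|^2 * ... * |v4|^2
= 2 * 4 * 3 * 9
Running product: 2, 8, 24, 216
N(V) = 216


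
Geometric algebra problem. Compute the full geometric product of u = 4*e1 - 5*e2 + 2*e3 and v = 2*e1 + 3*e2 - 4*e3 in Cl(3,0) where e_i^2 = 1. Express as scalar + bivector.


In Cl(3,0): e_i^2 = 1, e_ie_j = -e_je_i for i != j.
Scalar part = u . v = 4*2 + (-5)*3 + 2*(-4)
= 8 + (-15) + (-8) = -15
e12 coeff = 4*3 - (-5)*2 = 12 - (-10) = 22
e13 coeff = 4*(-4) - 2*2 = -16 - 4 = -20
e23 coeff = (-5)*(-4) - 2*3 = 20 - 6 = 14
uv = -15 + 22*e12 - 20*e13 + 14*e23


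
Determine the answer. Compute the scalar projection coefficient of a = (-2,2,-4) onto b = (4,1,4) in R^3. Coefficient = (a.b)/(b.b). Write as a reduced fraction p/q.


Projection coefficient = (a . b) / (b . b)
a . b = (-2)*4 + 2*1 + (-4)*4
= -8 + 2 + (-16) = -22
b . b = 4^2 + 1^2 + 4^2
= 16 + 1 + 16 = 33
Coefficient = -22/33
In lowest terms: -2/3


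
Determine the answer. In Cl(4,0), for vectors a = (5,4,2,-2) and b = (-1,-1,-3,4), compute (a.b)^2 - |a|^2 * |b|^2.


a . b = 5*(-1) + 4*(-1) + 2*(-3) + (-2)*4
= -5 + (-4) + (-6) + (-8) = -23
|a|^2 = 5^2 + 4^2 + 2^2 + (-2)^2 = 49
|b|^2 = (-1)^2 + (-1)^2 + (-3)^2 + 4^2 = 27
(a.b)^2 = (-23)^2 = 529
|a|^2 * |b|^2 = 49 * 27 = 1323
Result = 529 - 1323 = -794


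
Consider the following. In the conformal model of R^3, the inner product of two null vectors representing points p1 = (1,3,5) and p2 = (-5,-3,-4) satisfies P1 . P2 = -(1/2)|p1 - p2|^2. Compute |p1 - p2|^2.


p1 - p2 = (6, 6, 9)
|p1 - p2|^2 = 6^2 + 6^2 + 9^2
= 36 + 36 + 81
= 153


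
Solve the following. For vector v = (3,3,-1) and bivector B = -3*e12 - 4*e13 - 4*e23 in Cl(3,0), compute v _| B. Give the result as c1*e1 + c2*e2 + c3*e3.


Left contraction v _| B = <vB>_1 (grade-1 part of the geometric product vB).
Using e1_|e12 = e2, e2_|e12 = -e1, e1_|e13 = e3, e3_|e13 = -e1, e2_|e23 = e3, e3_|e23 = -e2:
e1 coeff: -v2*b12 - v3*b13 = -(3)*(-3) - (-1)*(-4) = 5
e2 coeff: v1*b12 - v3*b23 = (3)*(-3) - (-1)*(-4) = -13
e3 coeff: v1*b13 + v2*b23 = (3)*(-4) + (3)*(-4) = -24
v _| B = 5*e1 - 13*e2 - 24*e3


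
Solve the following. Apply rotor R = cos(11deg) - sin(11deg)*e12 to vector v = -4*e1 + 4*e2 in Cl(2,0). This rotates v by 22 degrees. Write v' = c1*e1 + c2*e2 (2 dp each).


Rotor R = cos(11deg) - sin(11deg)*e12
Rotation angle theta = 2 * 11 = 22 degrees
v' = R*v*~R rotates v by theta.
cos(22deg) = 0.9272, sin(22deg) = 0.3746
v'_1 = -4*cos(22deg) - 4*sin(22deg)
= -4*0.9272 - 4*0.3746
= -5.21
v'_2 = -4*sin(22deg) + 4*cos(22deg)
= -4*0.3746 + 4*0.9272
= 2.21
v' = -5.21*e1 + 2.21*e2


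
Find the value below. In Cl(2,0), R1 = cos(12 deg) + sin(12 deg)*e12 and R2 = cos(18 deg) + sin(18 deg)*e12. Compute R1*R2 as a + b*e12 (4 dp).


Same-plane rotors commute and their half-angles add:
R1*R2 = cos(a1 + a2) + sin(a1 + a2)*e12.
a1 + a2 = 12 + 18 = 30 deg
cos(30 deg) = 0.8660
sin(30 deg) = 0.5000
R1*R2 = 0.8660 + 0.5000*e12


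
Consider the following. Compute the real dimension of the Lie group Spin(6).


Spin(n) double-covers SO(n); both have Lie algebra so(n) of dimension n(n-1)/2.
n = 6
n(n-1) = 6 * 5 = 30
dim Spin(6) = 30/2 = 15


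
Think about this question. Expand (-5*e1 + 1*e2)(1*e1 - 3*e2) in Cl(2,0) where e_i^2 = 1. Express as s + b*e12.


Expand: (-5*e1 + 1*e2)(1*e1 - 3*e2)
= (-5)*1*e1e1 + (-5)*(-3)*e1e2 + 1*1*e2e1 + 1*(-3)*e2e2
Using e1^2 = e2^2 = 1, e2e1 = -e1e2:
Scalar part s = (-5)*1 + 1*(-3) = -5 + (-3) = -8
Bivector part b = (-5)*(-3) - 1*1 = 15 - 1 = 14
uv = -8 + 14*e12


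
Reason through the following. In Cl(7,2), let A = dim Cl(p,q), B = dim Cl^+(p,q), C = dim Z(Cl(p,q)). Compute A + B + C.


n = 7 + 2 = 9
Total dim = 2^9 = 512
Even subalgebra dim = 2^8 = 256
n is odd, so center dim = 2
Sum = 512 + 256 + 2 = 770
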